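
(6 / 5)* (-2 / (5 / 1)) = -12 / 25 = -0.48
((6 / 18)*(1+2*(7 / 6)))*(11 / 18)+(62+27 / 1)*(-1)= -7154 / 81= -88.32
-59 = -59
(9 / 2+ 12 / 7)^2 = 7569 / 196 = 38.62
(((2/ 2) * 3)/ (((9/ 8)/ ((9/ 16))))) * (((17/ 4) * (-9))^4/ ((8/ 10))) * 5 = 41098596075/ 2048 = 20067673.86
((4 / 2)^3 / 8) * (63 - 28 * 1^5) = 35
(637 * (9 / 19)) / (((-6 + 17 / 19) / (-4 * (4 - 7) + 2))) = -80262 / 97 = -827.44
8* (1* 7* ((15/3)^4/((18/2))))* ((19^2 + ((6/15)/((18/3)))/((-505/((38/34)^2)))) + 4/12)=1107430154600/788103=1405184.54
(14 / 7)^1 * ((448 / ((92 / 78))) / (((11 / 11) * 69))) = 5824 / 529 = 11.01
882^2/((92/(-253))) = -2139291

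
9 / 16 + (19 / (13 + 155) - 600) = -201373 / 336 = -599.32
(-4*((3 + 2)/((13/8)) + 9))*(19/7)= -11932/91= -131.12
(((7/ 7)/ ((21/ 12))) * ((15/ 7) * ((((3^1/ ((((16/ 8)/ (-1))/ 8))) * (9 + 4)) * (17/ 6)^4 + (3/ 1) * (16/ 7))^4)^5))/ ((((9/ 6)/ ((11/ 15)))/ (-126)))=-4489602072789484238290157670794187780754174261284356791304355860263830212420056429864833473103213615043649544871035439938801542385474637211/ 542366319868013310014242280109305365543198377237685469184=-8277803964453478940044351000000000000000000000000000000000000000000000000000000000.00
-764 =-764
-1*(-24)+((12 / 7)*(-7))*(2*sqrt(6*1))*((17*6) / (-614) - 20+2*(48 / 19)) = 24+2115768*sqrt(6) / 5833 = 912.49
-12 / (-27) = 4 / 9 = 0.44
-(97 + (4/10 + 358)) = -455.40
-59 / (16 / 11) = -649 / 16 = -40.56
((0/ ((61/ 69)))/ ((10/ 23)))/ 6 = 0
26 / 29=0.90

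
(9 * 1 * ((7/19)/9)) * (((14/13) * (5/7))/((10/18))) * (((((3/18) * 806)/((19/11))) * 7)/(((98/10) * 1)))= 10230/361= 28.34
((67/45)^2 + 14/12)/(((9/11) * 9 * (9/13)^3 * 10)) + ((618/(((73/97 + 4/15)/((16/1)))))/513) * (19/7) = 1277748263562781/24826000594500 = 51.47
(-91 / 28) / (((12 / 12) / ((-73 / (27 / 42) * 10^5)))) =332150000 / 9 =36905555.56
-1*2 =-2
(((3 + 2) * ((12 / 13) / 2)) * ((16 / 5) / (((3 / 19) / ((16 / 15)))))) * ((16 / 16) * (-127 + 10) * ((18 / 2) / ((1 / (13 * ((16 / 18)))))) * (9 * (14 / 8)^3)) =-146397888 / 5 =-29279577.60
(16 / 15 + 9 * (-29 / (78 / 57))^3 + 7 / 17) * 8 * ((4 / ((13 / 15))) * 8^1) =-12285136012576 / 485537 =-25302162.37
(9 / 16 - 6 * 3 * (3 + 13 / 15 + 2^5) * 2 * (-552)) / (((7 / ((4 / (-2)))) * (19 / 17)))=-51017391 / 280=-182204.97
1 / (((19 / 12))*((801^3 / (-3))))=-4 / 1084947291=-0.00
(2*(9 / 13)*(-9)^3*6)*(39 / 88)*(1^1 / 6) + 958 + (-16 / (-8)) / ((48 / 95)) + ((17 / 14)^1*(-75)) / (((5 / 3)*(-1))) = 1051993 / 1848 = 569.26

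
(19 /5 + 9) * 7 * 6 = 2688 /5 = 537.60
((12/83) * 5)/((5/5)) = 0.72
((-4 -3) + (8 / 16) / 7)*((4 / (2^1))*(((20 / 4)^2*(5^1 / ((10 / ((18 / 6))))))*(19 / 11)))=-138225 / 154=-897.56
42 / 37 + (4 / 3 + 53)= 6157 / 111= 55.47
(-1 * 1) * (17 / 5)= -17 / 5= -3.40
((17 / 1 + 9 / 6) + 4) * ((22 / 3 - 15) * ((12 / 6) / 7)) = -345 / 7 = -49.29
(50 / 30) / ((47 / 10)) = 50 / 141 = 0.35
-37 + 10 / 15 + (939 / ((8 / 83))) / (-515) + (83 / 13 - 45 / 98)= -388348747 / 7873320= -49.32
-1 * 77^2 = -5929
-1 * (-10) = 10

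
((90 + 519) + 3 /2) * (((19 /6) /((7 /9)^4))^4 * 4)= 3640199619287549399301 /265863444556808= 13691989.98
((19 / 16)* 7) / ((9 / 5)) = 665 / 144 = 4.62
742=742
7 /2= 3.50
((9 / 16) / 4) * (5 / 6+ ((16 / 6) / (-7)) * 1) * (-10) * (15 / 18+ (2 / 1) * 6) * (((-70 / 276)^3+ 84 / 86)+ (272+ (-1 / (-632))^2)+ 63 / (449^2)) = -324458421911075570202755 / 145597036710199025664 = -2228.47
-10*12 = -120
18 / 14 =9 / 7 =1.29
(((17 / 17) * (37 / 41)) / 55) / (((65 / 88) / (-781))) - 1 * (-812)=10588724 / 13325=794.65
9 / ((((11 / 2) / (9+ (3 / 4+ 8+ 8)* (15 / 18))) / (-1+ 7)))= 4959 / 22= 225.41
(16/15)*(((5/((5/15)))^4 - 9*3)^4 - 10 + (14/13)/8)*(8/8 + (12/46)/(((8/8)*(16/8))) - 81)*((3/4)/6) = -208701056730314047828401/2990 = -69799684525188644758.66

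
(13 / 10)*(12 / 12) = 13 / 10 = 1.30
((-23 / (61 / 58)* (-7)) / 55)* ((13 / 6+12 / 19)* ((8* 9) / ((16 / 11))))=4468233 / 11590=385.52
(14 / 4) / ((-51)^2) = 7 / 5202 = 0.00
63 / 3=21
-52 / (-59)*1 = 52 / 59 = 0.88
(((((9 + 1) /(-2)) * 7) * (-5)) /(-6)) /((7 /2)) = -25 /3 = -8.33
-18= -18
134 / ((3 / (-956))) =-128104 / 3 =-42701.33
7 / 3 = 2.33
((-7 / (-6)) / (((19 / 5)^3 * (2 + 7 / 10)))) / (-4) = -4375 / 2222316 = -0.00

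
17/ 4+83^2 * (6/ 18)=27607/ 12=2300.58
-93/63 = -31/21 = -1.48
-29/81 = -0.36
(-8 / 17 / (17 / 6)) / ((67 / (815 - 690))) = -6000 / 19363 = -0.31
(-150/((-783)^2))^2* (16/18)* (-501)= -3340000/125292707307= -0.00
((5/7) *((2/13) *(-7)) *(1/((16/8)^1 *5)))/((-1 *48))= 1/624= 0.00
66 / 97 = 0.68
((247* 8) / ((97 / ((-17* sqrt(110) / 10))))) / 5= -16796* sqrt(110) / 2425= -72.64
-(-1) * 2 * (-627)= -1254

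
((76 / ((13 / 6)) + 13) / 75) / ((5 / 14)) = 70 / 39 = 1.79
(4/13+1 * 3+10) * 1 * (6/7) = 1038/91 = 11.41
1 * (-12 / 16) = -3 / 4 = -0.75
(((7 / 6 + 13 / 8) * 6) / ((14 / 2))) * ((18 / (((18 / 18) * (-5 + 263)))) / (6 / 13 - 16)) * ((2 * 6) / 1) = -7839 / 60802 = -0.13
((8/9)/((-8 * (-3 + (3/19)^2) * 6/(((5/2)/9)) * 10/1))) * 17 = 6137/2087856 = 0.00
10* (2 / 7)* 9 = 180 / 7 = 25.71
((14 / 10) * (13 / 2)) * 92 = 4186 / 5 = 837.20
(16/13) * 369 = 5904/13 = 454.15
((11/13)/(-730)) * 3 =-33/9490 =-0.00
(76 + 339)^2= 172225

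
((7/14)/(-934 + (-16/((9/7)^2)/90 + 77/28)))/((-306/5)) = 2025/230846281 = 0.00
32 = 32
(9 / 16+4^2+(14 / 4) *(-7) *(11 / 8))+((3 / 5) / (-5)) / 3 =-3433 / 200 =-17.16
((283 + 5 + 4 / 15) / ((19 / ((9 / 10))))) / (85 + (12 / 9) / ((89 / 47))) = 1731762 / 10869425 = 0.16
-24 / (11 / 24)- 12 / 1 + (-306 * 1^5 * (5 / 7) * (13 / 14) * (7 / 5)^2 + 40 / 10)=-25199 / 55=-458.16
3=3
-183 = -183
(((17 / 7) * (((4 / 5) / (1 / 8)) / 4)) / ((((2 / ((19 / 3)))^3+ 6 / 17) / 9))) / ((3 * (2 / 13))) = 51538526 / 261485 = 197.10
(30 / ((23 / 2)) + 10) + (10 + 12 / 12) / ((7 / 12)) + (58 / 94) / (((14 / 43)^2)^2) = 3587044043 / 41527696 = 86.38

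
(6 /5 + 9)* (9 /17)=27 /5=5.40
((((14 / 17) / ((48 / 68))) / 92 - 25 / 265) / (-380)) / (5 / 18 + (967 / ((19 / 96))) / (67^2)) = 32172663 / 204541471120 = 0.00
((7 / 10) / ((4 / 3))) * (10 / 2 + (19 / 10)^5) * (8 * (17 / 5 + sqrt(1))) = 687478869 / 1250000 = 549.98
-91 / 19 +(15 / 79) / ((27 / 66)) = -19477 / 4503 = -4.33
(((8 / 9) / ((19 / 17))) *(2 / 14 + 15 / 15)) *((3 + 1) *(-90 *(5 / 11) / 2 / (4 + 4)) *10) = -136000 / 1463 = -92.96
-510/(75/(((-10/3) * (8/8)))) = 68/3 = 22.67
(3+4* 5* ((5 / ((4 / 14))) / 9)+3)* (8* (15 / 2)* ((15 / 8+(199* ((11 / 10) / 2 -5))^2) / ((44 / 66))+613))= 95094652513 / 30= 3169821750.43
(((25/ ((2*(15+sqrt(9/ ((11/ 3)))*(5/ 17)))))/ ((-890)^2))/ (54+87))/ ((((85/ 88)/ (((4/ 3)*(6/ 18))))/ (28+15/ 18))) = 355861/ 3591489917700-1903*sqrt(33)/ 3591489917700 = 0.00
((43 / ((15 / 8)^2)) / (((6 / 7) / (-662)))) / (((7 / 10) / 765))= -30971008 / 3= -10323669.33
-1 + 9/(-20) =-29/20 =-1.45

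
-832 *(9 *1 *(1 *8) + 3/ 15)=-300352/ 5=-60070.40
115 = 115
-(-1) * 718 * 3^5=174474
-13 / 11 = -1.18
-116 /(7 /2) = -232 /7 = -33.14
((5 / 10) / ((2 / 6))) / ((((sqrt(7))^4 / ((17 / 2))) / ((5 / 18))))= 0.07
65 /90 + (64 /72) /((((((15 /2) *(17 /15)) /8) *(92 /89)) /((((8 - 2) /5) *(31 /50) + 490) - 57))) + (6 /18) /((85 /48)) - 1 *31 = 320.95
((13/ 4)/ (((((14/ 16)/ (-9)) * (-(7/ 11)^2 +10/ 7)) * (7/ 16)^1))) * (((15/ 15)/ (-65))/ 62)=5808/ 313565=0.02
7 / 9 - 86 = -85.22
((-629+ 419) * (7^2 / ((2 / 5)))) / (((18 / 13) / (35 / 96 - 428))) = 4576383175 / 576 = 7945109.68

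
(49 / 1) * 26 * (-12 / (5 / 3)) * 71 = -3256344 / 5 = -651268.80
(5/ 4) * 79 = 395/ 4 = 98.75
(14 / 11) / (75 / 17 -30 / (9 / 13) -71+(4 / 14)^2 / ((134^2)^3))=-50636431337034144 / 4373313970349505775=-0.01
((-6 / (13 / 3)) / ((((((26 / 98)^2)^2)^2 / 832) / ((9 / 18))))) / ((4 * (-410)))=2392771001011272 / 167224797805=14308.71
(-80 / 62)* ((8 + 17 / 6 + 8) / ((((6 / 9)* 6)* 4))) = -565 / 372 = -1.52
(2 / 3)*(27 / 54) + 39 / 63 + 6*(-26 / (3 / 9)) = -9808 / 21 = -467.05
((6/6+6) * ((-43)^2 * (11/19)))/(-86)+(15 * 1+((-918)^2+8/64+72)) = 128094047/152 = 842723.99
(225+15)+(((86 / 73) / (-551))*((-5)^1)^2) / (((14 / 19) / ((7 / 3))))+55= 1872470 / 6351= 294.83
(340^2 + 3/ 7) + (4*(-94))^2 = 1798835/ 7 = 256976.43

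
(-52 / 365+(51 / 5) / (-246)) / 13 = -1101 / 77818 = -0.01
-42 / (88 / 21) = -441 / 44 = -10.02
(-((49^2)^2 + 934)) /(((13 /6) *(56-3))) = -34594410 /689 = -50209.59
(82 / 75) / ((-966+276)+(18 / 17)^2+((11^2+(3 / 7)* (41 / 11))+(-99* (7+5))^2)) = 912373 / 1177276371375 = 0.00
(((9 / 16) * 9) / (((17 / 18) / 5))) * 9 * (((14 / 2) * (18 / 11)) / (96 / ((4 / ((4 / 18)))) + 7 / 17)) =6200145 / 12892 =480.93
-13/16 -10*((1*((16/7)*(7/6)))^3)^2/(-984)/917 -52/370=-230985773819/243384931440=-0.95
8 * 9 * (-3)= -216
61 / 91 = 0.67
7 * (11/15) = 77/15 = 5.13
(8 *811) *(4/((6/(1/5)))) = 12976/15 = 865.07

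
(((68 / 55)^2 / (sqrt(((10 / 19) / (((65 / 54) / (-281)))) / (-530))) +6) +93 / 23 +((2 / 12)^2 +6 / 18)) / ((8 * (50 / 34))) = 4913 * sqrt(110357130) / 191255625 +29291 / 33120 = 1.15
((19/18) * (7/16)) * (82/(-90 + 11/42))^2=10955077/28410722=0.39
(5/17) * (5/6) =25/102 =0.25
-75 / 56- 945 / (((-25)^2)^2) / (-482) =-1412104083 / 1054375000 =-1.34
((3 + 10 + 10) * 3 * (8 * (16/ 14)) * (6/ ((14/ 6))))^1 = 79488/ 49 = 1622.20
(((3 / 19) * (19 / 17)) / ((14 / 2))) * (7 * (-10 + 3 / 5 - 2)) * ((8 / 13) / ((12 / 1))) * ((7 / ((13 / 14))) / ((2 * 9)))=-1862 / 43095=-0.04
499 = 499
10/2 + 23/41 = 228/41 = 5.56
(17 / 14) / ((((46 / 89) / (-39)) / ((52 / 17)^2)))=-2346396 / 2737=-857.29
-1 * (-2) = 2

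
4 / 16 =1 / 4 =0.25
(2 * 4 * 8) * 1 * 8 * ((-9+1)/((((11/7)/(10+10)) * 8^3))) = -1120/11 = -101.82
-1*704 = -704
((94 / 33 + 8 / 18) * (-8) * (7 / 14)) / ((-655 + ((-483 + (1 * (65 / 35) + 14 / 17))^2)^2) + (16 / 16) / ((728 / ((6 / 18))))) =-27195608230336 / 109894668924193751020335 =-0.00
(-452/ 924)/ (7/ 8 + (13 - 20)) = 904/ 11319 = 0.08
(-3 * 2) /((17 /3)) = -18 /17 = -1.06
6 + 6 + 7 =19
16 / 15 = 1.07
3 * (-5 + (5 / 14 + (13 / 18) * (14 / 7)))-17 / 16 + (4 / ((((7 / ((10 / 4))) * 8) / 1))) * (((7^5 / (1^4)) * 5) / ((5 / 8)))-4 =8062435 / 336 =23995.34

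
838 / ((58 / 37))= 15503 / 29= 534.59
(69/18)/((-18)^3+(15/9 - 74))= -23/35426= -0.00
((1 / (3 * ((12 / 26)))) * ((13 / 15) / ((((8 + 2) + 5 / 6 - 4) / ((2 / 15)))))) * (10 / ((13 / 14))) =728 / 5535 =0.13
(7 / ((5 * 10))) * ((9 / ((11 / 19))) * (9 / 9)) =1197 / 550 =2.18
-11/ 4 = -2.75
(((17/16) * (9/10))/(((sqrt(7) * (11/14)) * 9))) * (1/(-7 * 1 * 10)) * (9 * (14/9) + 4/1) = -153 * sqrt(7)/30800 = -0.01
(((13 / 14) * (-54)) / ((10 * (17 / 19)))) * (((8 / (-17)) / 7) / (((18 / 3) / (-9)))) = -0.57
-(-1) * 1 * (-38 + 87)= 49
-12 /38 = -6 /19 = -0.32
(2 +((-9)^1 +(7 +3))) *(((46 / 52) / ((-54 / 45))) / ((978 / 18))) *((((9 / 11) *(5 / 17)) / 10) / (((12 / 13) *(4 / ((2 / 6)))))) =-345 / 3901568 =-0.00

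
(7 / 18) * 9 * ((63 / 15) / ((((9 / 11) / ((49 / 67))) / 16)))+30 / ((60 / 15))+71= 580361 / 2010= 288.74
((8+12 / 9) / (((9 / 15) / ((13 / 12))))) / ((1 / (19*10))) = 86450 / 27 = 3201.85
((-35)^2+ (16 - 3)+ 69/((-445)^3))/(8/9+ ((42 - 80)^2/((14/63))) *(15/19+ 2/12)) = 981845574129/4928173915625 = 0.20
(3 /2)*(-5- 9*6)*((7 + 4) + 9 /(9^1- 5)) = -9381 /8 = -1172.62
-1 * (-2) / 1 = 2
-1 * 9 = -9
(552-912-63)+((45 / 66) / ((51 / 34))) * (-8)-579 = -11062 / 11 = -1005.64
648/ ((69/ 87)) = 18792/ 23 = 817.04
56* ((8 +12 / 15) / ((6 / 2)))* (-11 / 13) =-27104 / 195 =-138.99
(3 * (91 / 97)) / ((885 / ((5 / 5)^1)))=91 / 28615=0.00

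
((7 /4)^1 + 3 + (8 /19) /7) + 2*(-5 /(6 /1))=5017 /1596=3.14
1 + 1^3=2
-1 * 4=-4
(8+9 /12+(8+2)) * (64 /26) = 600 /13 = 46.15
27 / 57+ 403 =7666 / 19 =403.47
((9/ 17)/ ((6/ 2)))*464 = 1392/ 17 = 81.88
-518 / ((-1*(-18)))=-259 / 9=-28.78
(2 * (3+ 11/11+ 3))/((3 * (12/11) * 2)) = 77/36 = 2.14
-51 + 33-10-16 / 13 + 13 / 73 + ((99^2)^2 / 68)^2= 1995555134979.43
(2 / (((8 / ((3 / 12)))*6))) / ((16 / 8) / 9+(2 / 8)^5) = 96 / 2057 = 0.05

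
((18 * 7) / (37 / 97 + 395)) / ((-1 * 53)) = -2037 / 338776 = -0.01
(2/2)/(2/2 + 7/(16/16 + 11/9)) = 20/83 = 0.24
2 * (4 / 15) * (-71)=-568 / 15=-37.87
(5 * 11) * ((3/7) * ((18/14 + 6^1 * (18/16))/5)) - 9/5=35361/980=36.08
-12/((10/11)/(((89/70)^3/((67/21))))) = -69791931/8207500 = -8.50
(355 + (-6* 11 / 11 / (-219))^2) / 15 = 1891799 / 79935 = 23.67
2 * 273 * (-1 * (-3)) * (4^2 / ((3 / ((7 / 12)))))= 5096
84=84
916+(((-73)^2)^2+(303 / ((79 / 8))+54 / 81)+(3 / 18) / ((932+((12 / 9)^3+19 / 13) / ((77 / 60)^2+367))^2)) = 31324292772030725345700770658511 / 1102999578218502620696736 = 28399188.35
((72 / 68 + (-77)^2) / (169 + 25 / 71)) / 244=7157581 / 49875552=0.14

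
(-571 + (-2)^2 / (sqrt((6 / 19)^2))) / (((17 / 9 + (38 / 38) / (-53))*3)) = -88775 / 892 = -99.52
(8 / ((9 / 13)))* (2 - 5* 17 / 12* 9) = -6422 / 9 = -713.56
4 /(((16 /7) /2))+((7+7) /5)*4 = 147 /10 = 14.70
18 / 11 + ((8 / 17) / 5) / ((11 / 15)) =30 / 17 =1.76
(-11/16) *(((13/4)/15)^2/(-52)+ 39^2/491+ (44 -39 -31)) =1781278213/113126400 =15.75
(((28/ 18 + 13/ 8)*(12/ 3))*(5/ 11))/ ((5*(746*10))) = 229/ 1477080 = 0.00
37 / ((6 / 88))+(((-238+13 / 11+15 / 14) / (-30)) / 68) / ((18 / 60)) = 51181553 / 94248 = 543.05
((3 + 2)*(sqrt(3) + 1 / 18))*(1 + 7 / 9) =40 / 81 + 80*sqrt(3) / 9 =15.89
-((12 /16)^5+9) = -9459 /1024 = -9.24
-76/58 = -38/29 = -1.31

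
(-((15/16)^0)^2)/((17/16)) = -16/17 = -0.94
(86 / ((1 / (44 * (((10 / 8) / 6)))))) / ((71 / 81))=63855 / 71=899.37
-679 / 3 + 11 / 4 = -2683 / 12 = -223.58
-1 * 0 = 0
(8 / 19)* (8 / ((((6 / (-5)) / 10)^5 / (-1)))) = 625000000 / 4617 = 135369.29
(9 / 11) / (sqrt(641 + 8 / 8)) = 3*sqrt(642) / 2354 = 0.03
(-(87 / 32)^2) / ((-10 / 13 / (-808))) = -9938097 / 1280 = -7764.14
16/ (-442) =-8/ 221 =-0.04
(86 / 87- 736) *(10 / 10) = -63946 / 87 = -735.01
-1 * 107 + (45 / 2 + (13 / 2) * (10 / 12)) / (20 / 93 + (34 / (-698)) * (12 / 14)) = 8518483 / 157496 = 54.09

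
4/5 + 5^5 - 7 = 15594/5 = 3118.80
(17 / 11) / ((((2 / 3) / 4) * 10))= 51 / 55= 0.93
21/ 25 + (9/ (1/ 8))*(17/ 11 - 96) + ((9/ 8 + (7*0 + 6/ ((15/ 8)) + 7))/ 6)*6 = -14934837/ 2200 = -6788.56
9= 9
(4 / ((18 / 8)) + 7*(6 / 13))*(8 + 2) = 5860 / 117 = 50.09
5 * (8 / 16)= 2.50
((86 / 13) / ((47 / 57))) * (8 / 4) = 9804 / 611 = 16.05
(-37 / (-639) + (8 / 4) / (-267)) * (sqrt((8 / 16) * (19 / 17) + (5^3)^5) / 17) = 2867 * sqrt(35278320313146) / 32871438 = 518.04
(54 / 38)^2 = 729 / 361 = 2.02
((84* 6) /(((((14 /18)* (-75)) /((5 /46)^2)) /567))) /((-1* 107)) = 0.54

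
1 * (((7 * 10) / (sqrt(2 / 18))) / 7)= 30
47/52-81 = -4165/52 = -80.10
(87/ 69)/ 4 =29/ 92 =0.32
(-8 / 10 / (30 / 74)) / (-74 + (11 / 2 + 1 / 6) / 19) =2812 / 105025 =0.03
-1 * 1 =-1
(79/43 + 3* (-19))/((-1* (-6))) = -1186/129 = -9.19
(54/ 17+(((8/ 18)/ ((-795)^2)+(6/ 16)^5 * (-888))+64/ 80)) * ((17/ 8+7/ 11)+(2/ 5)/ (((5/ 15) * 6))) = -1346355704376811/ 174276292608000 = -7.73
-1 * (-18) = 18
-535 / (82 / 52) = -13910 / 41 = -339.27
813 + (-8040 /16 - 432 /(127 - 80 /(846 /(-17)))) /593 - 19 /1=51173512807 /64519586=793.15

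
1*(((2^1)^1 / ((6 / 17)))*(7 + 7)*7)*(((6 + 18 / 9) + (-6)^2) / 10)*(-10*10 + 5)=-696388 / 3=-232129.33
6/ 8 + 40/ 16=13/ 4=3.25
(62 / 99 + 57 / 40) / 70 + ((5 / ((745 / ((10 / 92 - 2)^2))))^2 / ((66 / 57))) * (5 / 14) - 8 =-7843784102958979 / 984099606494400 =-7.97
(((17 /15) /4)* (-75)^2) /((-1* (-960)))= 425 /256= 1.66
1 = 1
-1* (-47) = 47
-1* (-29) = 29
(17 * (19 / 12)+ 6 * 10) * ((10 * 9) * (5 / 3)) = 26075 / 2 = 13037.50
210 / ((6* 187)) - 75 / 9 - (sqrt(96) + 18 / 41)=-4* sqrt(6) - 197468 / 23001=-18.38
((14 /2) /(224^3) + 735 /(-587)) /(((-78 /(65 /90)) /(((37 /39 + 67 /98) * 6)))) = 7362886802987 /64840641675264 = 0.11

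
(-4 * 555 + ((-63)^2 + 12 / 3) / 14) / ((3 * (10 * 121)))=-27107 / 50820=-0.53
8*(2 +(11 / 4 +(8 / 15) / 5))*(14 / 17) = 40796 / 1275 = 32.00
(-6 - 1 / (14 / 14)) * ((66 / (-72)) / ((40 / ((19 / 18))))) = 1463 / 8640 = 0.17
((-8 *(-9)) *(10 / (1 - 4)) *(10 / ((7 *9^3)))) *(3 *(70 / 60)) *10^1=-16.46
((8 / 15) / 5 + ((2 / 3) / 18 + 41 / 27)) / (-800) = -187 / 90000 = -0.00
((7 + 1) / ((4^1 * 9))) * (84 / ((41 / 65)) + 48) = 40.26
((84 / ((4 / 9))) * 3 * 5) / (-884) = -2835 / 884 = -3.21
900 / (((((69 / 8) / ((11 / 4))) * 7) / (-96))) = -633600 / 161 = -3935.40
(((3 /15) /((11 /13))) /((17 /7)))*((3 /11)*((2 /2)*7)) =1911 /10285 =0.19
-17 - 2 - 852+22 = -849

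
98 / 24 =49 / 12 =4.08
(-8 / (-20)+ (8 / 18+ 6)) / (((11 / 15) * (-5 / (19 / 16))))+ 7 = 4.78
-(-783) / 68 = 783 / 68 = 11.51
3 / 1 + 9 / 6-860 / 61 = -1171 / 122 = -9.60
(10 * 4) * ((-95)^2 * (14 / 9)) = 5054000 / 9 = 561555.56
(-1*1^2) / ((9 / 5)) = -5 / 9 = -0.56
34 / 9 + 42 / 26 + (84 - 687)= -69920 / 117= -597.61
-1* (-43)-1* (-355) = 398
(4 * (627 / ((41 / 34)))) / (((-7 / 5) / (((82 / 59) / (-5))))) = 170544 / 413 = 412.94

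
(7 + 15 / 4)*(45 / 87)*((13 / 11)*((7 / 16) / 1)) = 58695 / 20416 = 2.87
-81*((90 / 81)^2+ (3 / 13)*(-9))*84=74508 / 13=5731.38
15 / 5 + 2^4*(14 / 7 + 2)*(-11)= -701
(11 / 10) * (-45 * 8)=-396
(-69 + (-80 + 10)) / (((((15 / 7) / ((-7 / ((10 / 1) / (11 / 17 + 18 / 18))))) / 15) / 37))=3528098 / 85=41507.04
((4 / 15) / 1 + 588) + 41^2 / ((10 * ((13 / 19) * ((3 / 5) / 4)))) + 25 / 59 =25616893 / 11505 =2226.59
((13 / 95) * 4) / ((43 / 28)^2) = 40768 / 175655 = 0.23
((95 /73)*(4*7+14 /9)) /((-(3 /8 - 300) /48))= 3234560 /524943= 6.16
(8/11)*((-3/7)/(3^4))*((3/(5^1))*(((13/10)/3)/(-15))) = 52/779625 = 0.00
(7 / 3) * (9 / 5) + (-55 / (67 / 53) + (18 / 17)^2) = -3697012 / 96815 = -38.19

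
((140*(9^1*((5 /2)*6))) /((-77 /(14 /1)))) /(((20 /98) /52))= -9631440 /11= -875585.45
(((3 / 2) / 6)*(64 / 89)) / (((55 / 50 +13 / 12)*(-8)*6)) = -20 / 11659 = -0.00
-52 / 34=-26 / 17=-1.53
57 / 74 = 0.77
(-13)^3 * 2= -4394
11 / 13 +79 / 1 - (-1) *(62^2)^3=738403063630 / 13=56800235663.85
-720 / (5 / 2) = -288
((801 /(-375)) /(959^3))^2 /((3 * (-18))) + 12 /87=291704353510461840145291 /2114856562950848342718750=0.14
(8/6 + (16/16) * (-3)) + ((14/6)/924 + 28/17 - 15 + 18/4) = -70801/6732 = -10.52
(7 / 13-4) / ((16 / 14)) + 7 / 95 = -29197 / 9880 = -2.96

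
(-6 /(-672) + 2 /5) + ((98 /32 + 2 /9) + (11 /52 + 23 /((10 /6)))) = 290011 /16380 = 17.71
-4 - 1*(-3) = -1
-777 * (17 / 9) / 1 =-4403 / 3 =-1467.67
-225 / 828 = -25 / 92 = -0.27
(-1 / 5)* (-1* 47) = 47 / 5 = 9.40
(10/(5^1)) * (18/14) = 18/7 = 2.57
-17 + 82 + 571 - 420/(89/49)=36024/89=404.76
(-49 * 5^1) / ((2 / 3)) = -735 / 2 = -367.50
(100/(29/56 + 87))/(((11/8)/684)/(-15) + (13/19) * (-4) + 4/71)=-0.43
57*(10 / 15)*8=304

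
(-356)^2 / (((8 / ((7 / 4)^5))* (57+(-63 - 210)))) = -133128247 / 110592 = -1203.78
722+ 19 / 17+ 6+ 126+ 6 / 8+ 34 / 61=3552451 / 4148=856.43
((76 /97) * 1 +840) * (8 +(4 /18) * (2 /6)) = 17779208 /2619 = 6788.55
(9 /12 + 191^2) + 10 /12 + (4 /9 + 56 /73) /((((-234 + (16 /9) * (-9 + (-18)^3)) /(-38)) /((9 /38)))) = 169668971363 /4650684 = 36482.58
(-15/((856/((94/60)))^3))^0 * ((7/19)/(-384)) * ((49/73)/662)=-343/352586496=-0.00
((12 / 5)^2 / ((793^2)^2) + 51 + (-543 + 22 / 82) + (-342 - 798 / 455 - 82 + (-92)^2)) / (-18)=-3058884102751461389 / 7296072145578450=-419.25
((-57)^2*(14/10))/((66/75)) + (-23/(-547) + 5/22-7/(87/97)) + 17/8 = 21623675207/4187832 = 5163.45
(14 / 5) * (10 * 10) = 280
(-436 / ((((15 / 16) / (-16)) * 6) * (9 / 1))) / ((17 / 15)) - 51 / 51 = 55349 / 459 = 120.59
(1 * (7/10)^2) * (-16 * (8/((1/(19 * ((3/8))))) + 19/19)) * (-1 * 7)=79576/25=3183.04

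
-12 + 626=614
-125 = -125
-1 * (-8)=8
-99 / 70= -1.41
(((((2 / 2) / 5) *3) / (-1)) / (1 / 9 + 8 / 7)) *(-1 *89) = 16821 / 395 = 42.58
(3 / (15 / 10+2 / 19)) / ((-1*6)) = -19 / 61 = -0.31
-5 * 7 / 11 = -35 / 11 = -3.18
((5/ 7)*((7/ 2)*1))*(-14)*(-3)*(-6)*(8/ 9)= -560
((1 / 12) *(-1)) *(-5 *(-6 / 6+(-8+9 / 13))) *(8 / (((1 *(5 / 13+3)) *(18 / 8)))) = -40 / 11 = -3.64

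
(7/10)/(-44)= -0.02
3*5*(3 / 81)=5 / 9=0.56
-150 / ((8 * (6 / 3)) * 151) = -75 / 1208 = -0.06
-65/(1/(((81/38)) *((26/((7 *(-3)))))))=22815/133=171.54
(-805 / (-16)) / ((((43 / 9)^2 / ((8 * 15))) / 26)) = 12714975 / 1849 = 6876.68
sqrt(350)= 5 * sqrt(14)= 18.71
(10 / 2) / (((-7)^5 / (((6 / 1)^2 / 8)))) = -45 / 33614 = -0.00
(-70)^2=4900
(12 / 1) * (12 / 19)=144 / 19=7.58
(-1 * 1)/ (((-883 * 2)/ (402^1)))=201/ 883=0.23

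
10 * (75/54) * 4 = 500/9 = 55.56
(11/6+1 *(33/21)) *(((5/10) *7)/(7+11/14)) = 1001/654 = 1.53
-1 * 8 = -8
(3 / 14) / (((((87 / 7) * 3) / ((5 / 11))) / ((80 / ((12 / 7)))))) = 350 / 2871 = 0.12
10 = 10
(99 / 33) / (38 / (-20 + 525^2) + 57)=826815 / 15709523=0.05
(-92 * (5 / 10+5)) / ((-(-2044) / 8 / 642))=-649704 / 511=-1271.44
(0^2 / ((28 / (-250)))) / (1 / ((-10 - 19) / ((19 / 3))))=0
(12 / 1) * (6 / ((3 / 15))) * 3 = 1080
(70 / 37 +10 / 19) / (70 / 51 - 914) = -21675 / 8180108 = -0.00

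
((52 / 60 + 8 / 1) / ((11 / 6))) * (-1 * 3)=-798 / 55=-14.51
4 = 4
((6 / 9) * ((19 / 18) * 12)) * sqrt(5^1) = 18.88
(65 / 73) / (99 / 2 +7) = 130 / 8249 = 0.02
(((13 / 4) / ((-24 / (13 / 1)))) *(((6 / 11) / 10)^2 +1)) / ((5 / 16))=-5.65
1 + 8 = 9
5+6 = 11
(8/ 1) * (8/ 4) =16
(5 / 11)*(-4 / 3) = -20 / 33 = -0.61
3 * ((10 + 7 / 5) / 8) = 171 / 40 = 4.28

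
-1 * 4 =-4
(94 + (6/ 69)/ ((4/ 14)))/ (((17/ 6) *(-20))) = -6507/ 3910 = -1.66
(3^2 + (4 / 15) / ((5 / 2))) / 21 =683 / 1575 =0.43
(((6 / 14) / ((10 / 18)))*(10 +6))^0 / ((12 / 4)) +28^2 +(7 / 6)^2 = 28285 / 36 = 785.69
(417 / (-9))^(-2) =9 / 19321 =0.00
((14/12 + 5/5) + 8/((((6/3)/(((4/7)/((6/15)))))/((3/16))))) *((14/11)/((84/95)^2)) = 5.27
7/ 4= 1.75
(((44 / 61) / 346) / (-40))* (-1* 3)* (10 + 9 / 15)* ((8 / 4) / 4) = 0.00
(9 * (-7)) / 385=-9 / 55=-0.16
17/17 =1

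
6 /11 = 0.55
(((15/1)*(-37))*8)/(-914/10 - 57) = 11100/371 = 29.92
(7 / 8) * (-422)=-1477 / 4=-369.25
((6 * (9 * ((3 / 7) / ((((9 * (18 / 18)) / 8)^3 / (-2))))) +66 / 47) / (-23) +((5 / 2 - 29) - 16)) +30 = -11.15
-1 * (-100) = 100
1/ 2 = 0.50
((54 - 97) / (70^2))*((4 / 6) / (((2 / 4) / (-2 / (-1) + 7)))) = -0.11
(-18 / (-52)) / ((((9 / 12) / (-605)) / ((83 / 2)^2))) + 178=-12498907 / 26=-480727.19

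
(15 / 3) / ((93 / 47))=235 / 93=2.53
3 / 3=1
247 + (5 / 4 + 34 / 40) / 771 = 634797 / 2570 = 247.00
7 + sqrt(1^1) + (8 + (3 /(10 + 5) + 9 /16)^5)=53273396301 /3276800000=16.26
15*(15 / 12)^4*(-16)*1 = -9375 / 16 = -585.94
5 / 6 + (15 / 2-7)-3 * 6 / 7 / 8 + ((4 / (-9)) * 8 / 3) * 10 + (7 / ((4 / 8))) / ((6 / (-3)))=-13487 / 756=-17.84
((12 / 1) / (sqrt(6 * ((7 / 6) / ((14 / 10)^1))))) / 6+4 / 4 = 1.89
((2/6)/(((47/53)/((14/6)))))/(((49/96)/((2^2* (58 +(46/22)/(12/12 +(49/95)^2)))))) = 410.01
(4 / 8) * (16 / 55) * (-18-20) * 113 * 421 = -14462192 / 55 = -262948.95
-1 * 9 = -9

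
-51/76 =-0.67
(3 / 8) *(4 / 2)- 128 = -509 / 4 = -127.25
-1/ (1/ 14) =-14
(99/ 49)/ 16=99/ 784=0.13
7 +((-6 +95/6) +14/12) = 18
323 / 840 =0.38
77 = 77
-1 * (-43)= 43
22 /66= 1 /3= 0.33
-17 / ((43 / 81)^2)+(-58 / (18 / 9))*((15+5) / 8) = -491179 / 3698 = -132.82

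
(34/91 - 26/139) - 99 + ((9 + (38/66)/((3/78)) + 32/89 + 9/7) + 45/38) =-101662828273/1411704294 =-72.01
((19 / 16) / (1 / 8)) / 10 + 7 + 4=239 / 20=11.95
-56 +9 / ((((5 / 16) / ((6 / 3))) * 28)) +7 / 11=-20523 / 385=-53.31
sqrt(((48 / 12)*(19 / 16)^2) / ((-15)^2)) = 19 / 120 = 0.16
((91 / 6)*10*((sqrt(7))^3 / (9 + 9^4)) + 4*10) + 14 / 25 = 637*sqrt(7) / 3942 + 1014 / 25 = 40.99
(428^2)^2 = 33556377856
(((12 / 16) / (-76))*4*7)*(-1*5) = 105 / 76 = 1.38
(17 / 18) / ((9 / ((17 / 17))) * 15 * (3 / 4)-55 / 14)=238 / 24525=0.01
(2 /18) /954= 1 /8586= 0.00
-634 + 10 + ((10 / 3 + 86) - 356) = -2672 / 3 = -890.67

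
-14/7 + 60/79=-98/79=-1.24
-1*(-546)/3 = 182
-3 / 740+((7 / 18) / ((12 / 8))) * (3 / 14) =343 / 6660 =0.05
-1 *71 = -71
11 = 11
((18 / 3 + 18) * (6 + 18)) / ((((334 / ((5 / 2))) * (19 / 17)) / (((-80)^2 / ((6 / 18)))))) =235008000 / 3173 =74064.92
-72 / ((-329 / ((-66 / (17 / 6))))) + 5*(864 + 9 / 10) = 48316833 / 11186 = 4319.40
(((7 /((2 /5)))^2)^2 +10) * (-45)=-67535325 /16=-4220957.81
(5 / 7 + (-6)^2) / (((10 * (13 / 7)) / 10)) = 257 / 13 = 19.77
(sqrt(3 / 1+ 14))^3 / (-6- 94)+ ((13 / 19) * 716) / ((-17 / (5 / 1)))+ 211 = 21613 / 323- 17 * sqrt(17) / 100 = 66.21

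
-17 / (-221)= 1 / 13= 0.08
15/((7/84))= 180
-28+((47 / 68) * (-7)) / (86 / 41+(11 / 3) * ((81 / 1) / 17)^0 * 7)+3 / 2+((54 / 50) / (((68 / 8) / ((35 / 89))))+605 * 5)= 61969169763 / 20667580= 2998.38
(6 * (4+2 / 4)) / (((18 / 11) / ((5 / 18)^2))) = 275 / 216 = 1.27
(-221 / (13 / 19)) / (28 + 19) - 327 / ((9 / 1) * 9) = -13844 / 1269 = -10.91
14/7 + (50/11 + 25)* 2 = 672/11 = 61.09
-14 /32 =-7 /16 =-0.44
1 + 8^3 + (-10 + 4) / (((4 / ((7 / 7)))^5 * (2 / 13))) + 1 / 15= 7880119 / 15360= 513.03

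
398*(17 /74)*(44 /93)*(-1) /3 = -148852 /10323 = -14.42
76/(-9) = -8.44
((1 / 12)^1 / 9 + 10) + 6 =1729 / 108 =16.01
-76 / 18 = -38 / 9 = -4.22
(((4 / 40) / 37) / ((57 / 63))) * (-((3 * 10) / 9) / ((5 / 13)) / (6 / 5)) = -91 / 4218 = -0.02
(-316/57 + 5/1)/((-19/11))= 341/1083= 0.31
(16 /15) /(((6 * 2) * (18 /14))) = 28 /405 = 0.07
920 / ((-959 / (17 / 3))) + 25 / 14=-21005 / 5754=-3.65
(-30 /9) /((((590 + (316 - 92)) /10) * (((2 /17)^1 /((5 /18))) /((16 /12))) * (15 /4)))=-0.03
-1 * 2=-2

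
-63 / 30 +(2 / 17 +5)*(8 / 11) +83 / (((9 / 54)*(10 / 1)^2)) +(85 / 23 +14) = 2612597 / 107525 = 24.30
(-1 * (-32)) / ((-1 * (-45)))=32 / 45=0.71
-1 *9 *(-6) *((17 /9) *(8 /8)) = 102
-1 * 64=-64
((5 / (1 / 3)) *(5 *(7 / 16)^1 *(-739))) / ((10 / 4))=-77595 / 8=-9699.38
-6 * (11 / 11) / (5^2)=-6 / 25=-0.24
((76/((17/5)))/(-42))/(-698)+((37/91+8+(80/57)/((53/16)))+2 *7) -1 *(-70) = 151411813022/1631046963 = 92.83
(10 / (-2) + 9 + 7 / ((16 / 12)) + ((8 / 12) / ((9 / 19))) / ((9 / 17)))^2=133980625 / 944784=141.81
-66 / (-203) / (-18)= -11 / 609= -0.02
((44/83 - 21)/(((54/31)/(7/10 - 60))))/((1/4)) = 31232717/11205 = 2787.39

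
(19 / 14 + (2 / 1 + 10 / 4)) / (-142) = -41 / 994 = -0.04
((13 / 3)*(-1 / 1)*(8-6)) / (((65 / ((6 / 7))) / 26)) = -104 / 35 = -2.97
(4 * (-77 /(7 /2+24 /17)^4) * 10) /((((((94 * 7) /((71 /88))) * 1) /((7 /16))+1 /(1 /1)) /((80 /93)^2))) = -1870271721472000 /890830759044307167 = -0.00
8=8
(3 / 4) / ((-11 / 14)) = -21 / 22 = -0.95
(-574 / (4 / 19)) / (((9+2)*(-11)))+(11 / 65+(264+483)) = 12107417 / 15730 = 769.70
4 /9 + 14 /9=2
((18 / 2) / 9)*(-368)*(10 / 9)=-3680 / 9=-408.89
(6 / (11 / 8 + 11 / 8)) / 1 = 24 / 11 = 2.18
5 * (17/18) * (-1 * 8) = -340/9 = -37.78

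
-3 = -3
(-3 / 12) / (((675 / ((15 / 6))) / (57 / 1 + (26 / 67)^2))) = -256549 / 4848120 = -0.05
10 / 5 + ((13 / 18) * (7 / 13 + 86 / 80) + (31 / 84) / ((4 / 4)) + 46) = 249653 / 5040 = 49.53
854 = 854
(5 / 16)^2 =25 / 256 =0.10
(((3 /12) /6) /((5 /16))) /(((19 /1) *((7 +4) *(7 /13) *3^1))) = 26 /65835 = 0.00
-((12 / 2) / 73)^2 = -36 / 5329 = -0.01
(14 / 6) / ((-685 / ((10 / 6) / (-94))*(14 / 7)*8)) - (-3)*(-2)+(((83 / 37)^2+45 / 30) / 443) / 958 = -3232238981839325 / 538708217825376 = -6.00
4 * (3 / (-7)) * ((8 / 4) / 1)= -24 / 7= -3.43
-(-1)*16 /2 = 8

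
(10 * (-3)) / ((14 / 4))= -60 / 7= -8.57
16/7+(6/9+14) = 356/21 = 16.95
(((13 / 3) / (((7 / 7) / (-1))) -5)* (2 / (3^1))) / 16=-7 / 18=-0.39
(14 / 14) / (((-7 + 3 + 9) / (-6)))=-6 / 5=-1.20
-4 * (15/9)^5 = -12500/243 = -51.44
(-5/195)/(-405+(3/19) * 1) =19/299988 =0.00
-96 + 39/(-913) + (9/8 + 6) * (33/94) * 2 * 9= -17514135/343288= -51.02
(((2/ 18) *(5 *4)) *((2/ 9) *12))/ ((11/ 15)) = 800/ 99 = 8.08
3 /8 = 0.38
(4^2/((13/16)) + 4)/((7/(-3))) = -132/13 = -10.15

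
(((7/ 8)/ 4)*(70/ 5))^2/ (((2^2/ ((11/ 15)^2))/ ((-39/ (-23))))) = 3776773/ 1766400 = 2.14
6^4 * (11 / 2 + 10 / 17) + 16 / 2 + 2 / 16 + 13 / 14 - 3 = 7517379 / 952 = 7896.41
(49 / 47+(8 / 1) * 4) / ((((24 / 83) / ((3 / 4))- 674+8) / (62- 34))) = -1804586 / 1298281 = -1.39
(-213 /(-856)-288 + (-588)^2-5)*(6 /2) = 887118807 /856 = 1036353.75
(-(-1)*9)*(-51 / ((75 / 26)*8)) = -1989 / 100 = -19.89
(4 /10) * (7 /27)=14 /135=0.10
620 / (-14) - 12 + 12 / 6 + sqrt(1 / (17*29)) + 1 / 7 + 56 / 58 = -10795 / 203 + sqrt(493) / 493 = -53.13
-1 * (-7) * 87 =609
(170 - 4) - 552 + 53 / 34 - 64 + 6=-15043 / 34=-442.44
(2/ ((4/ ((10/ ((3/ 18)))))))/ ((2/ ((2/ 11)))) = 30/ 11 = 2.73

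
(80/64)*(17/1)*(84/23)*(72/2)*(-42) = -2698920/23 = -117344.35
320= 320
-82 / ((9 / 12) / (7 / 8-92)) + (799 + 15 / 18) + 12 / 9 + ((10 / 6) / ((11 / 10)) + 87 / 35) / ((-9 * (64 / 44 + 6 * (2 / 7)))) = 354567029 / 32940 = 10764.03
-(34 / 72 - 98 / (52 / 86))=75631 / 468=161.60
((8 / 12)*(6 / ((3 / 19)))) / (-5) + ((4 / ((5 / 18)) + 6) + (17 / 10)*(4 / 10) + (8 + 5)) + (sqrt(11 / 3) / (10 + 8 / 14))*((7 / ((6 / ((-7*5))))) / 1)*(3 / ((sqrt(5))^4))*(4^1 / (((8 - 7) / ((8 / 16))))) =2176 / 75 - 343*sqrt(33) / 1110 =27.24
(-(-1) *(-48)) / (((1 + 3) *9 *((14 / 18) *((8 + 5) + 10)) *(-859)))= 12 / 138299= 0.00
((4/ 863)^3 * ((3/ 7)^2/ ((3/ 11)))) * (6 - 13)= -2112/ 4499149529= -0.00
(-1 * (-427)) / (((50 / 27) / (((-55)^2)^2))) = 4219902225 / 2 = 2109951112.50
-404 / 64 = -6.31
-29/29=-1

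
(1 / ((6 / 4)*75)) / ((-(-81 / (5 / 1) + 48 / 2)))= -2 / 1755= -0.00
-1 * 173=-173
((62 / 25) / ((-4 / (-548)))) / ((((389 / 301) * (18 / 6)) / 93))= 79257514 / 9725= 8149.87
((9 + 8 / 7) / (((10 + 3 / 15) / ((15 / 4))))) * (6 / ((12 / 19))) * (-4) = -33725 / 238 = -141.70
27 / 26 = 1.04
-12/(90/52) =-104/15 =-6.93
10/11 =0.91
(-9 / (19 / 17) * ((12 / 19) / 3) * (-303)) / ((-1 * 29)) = -185436 / 10469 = -17.71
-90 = -90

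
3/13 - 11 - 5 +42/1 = 341/13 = 26.23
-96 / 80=-6 / 5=-1.20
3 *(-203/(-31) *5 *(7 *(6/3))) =42630/31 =1375.16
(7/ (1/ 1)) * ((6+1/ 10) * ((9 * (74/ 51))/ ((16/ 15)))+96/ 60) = 726187/ 1360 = 533.96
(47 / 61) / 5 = 47 / 305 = 0.15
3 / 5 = 0.60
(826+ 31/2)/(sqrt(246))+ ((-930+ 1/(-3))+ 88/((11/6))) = -2647/3+ 561 * sqrt(246)/164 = -828.68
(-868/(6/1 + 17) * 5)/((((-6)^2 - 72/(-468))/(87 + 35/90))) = -4437433/9729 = -456.10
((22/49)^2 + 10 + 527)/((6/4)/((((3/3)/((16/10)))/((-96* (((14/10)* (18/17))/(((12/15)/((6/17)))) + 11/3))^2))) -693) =538635698705/413313317379543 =0.00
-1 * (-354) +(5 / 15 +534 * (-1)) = -539 / 3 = -179.67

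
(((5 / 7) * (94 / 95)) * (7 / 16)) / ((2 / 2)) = 0.31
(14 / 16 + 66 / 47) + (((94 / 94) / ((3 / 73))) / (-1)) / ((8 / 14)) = -45463 / 1128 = -40.30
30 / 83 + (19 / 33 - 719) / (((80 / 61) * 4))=-29929201 / 219120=-136.59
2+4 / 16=9 / 4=2.25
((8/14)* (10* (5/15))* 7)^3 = 64000/27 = 2370.37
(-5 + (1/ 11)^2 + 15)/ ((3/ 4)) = 4844/ 363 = 13.34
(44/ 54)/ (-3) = -22/ 81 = -0.27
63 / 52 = 1.21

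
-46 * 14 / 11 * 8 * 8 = -3746.91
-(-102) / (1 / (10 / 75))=68 / 5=13.60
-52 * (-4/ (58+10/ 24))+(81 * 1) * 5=286401/ 701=408.56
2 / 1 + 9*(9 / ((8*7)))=193 / 56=3.45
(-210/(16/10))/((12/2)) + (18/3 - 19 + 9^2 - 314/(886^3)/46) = 46.12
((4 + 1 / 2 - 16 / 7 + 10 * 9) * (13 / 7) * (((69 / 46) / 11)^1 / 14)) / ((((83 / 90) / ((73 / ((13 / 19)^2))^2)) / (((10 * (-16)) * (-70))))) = 48415021175826000 / 98287189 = 492587301.24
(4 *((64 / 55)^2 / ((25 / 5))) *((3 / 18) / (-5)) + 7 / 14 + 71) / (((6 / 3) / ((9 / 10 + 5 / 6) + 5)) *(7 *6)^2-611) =-3275100841 / 3988916250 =-0.82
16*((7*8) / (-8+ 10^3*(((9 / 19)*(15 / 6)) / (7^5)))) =-71530592 / 633041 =-113.00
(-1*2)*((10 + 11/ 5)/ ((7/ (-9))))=1098/ 35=31.37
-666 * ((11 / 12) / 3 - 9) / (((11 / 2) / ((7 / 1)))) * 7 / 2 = 567469 / 22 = 25794.05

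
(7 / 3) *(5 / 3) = 35 / 9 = 3.89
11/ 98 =0.11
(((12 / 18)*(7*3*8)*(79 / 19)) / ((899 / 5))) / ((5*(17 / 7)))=61936 / 290377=0.21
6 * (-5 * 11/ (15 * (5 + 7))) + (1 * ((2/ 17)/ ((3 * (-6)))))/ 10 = -1403/ 765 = -1.83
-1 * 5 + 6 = 1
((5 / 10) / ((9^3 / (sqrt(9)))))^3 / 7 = 0.00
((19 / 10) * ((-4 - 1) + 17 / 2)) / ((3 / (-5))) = -133 / 12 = -11.08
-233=-233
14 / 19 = 0.74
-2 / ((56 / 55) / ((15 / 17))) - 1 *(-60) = 27735 / 476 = 58.27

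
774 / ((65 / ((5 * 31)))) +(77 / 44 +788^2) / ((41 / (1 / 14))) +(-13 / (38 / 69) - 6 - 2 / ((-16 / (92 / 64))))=2898.05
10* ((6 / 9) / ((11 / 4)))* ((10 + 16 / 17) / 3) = 4960 / 561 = 8.84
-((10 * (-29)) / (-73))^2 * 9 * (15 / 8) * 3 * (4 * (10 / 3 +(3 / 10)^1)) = -61876575 / 5329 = -11611.29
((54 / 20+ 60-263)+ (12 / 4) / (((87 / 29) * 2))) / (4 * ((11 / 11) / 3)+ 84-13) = -2997 / 1085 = -2.76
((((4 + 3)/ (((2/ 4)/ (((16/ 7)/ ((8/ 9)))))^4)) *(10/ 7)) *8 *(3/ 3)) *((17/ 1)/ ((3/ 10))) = 7614259200/ 2401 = 3171286.63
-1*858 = -858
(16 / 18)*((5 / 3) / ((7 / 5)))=200 / 189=1.06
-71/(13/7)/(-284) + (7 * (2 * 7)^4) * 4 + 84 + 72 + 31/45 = 2517383287/2340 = 1075804.82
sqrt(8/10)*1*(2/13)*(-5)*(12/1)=-48*sqrt(5)/13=-8.26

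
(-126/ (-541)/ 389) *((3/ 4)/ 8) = 189/ 3367184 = 0.00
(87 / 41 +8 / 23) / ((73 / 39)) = 90831 / 68839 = 1.32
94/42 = 2.24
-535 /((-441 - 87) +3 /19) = 10165 /10029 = 1.01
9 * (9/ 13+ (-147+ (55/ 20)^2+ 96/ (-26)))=-20511/ 16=-1281.94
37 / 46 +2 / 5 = 1.20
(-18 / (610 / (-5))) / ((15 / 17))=51 / 305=0.17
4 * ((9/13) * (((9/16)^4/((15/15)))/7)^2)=387420489/683973541888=0.00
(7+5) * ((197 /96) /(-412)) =-197 /3296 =-0.06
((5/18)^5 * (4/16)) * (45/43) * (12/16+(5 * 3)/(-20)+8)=15625/4513968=0.00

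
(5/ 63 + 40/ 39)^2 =819025/ 670761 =1.22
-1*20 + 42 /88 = -859 /44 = -19.52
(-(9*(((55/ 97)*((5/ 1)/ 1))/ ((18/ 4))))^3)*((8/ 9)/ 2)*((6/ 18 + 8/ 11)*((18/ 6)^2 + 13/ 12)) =-64054375000/ 73926513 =-866.46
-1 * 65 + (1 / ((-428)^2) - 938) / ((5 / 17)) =-2980586847 / 915920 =-3254.20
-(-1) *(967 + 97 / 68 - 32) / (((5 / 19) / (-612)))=-10888767 / 5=-2177753.40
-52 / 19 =-2.74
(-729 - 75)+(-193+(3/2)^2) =-3979/4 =-994.75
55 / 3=18.33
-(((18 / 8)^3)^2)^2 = -282429536481 / 16777216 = -16834.11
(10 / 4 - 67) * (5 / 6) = -215 / 4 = -53.75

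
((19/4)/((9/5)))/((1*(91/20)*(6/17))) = 8075/4914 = 1.64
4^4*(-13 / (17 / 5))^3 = -70304000 / 4913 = -14309.79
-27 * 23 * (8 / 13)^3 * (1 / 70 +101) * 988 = -85433066496 / 5915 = -14443460.10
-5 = -5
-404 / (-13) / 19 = 404 / 247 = 1.64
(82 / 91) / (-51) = -82 / 4641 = -0.02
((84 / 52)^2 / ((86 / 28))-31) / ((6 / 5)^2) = -5477575 / 261612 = -20.94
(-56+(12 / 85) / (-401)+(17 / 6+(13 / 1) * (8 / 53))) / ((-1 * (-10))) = -555009871 / 108390300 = -5.12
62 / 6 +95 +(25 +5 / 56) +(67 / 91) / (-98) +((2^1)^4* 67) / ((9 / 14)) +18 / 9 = 577876981 / 321048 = 1799.97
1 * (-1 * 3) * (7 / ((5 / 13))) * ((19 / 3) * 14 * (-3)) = 14523.60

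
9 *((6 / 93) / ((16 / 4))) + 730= 45269 / 62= 730.15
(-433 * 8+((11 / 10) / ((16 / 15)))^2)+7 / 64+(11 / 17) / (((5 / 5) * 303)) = -18265099921 / 5274624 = -3462.83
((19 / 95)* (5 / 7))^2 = 1 / 49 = 0.02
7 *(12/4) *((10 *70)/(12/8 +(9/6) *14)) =1960/3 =653.33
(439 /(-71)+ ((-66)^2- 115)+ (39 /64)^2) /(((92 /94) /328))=2373409789281 /1672192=1419340.48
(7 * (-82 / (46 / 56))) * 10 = -160720 / 23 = -6987.83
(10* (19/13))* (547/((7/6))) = 623580/91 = 6852.53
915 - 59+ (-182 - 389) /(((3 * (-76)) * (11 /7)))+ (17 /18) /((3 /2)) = 19371817 /22572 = 858.22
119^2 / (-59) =-14161 / 59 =-240.02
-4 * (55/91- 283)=102792/91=1129.58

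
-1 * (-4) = 4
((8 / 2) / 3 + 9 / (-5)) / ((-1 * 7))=1 / 15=0.07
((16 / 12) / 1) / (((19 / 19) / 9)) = 12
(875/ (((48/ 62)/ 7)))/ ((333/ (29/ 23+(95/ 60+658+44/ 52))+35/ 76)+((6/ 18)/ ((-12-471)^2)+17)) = 105164530712836875/ 238786942255894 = 440.41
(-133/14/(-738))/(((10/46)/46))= 10051/3690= 2.72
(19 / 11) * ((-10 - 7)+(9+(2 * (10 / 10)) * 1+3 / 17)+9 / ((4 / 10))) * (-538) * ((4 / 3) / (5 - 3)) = -1931958 / 187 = -10331.33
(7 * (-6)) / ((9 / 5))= -23.33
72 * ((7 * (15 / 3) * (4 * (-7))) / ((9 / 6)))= -47040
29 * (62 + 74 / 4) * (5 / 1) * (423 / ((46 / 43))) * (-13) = -240003855 / 4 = -60000963.75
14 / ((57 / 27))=126 / 19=6.63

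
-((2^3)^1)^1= -8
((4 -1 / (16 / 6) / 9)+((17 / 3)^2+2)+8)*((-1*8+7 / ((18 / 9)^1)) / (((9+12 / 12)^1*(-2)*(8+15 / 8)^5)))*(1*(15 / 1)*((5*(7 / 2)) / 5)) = 17832192 / 3077056399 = 0.01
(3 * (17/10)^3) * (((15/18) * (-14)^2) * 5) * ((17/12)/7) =584647/240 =2436.03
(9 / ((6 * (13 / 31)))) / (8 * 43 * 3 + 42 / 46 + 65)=2139 / 656552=0.00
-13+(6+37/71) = -460/71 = -6.48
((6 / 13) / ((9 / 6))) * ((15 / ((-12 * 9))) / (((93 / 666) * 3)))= -370 / 3627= -0.10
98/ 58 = 49/ 29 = 1.69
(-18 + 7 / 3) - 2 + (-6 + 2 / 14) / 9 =-1154 / 63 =-18.32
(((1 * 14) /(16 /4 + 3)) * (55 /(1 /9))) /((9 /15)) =1650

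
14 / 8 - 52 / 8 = -19 / 4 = -4.75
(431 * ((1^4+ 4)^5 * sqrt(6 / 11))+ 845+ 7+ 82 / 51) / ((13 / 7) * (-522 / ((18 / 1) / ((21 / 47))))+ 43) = 1023049 / 22695+ 12660625 * sqrt(66) / 1958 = 52575.93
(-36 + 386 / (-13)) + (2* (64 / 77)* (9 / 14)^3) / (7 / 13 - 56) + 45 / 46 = -737009843305 / 11387313938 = -64.72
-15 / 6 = -5 / 2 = -2.50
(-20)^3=-8000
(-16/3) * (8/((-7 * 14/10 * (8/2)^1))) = 160/147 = 1.09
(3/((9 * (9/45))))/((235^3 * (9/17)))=17/70080525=0.00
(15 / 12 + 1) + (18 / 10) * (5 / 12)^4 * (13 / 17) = 2.29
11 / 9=1.22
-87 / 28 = -3.11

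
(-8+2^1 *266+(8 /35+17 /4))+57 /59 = 4373213 /8260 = 529.44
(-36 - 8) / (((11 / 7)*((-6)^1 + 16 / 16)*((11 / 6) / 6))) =1008 / 55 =18.33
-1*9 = -9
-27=-27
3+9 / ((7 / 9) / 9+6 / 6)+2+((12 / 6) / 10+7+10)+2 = 14293 / 440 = 32.48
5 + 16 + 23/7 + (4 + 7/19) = 3811/133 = 28.65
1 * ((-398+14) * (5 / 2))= -960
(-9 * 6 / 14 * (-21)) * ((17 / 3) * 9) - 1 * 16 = 4115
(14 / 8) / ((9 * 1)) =0.19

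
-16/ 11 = -1.45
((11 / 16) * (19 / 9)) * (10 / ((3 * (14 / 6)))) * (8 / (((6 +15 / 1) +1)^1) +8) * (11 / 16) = 24035 / 2016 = 11.92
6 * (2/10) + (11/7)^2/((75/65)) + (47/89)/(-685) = 29926906/8961855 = 3.34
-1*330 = -330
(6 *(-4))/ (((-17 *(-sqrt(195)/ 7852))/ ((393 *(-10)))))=3797952 *sqrt(195)/ 17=3119736.08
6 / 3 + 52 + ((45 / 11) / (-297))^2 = 7115551 / 131769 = 54.00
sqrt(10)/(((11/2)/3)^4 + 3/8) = 1296 *sqrt(10)/15127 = 0.27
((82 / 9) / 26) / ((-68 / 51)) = -41 / 156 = -0.26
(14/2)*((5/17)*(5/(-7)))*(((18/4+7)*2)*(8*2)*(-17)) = 9200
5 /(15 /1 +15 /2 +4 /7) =70 /323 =0.22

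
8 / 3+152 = 464 / 3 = 154.67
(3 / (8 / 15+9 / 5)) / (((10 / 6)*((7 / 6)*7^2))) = 162 / 12005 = 0.01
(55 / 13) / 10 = 11 / 26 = 0.42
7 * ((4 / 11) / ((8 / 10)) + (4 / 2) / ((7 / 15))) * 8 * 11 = 2920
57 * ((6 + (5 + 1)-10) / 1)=114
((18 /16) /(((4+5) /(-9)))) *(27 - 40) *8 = 117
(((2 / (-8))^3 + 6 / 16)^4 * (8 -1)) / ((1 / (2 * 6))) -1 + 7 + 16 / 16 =35236789 / 4194304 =8.40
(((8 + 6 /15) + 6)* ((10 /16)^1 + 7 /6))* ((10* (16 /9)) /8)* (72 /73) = 56.55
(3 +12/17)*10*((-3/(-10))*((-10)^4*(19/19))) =1890000/17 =111176.47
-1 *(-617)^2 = -380689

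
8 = 8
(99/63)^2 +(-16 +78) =3159/49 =64.47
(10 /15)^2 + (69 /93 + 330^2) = 30383431 /279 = 108901.19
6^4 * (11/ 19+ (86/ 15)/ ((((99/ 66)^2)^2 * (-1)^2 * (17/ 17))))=632144/ 285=2218.05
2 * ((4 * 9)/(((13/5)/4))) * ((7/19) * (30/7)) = 174.90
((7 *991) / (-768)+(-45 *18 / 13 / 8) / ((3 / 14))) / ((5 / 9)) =-1359183 / 16640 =-81.68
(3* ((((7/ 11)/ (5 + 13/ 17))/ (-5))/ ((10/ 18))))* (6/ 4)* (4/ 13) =-1377/ 25025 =-0.06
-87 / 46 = -1.89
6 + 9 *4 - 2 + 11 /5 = 211 /5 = 42.20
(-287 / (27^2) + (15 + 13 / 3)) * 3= 13807 / 243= 56.82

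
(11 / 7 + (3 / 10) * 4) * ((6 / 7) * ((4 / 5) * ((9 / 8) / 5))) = 2619 / 6125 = 0.43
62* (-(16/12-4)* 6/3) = 992/3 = 330.67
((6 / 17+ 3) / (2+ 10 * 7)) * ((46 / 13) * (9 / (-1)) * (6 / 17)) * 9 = -35397 / 7514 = -4.71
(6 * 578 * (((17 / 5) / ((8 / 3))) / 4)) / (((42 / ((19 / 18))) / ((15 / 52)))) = 93347 / 11648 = 8.01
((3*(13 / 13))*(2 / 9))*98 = 196 / 3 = 65.33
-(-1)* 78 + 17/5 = 407/5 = 81.40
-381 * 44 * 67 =-1123188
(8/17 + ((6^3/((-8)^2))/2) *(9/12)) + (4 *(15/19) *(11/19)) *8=6426569/392768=16.36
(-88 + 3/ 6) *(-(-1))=-175/ 2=-87.50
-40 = -40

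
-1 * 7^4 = -2401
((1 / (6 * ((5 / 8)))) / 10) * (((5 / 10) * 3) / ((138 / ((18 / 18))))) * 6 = 1 / 575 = 0.00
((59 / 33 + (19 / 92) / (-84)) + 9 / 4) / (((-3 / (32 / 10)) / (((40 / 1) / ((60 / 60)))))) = -2744344 / 15939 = -172.18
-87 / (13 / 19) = -1653 / 13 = -127.15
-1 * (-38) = 38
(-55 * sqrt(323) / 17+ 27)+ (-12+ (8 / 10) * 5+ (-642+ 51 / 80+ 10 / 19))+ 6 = -936071 / 1520 - 55 * sqrt(323) / 17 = -673.98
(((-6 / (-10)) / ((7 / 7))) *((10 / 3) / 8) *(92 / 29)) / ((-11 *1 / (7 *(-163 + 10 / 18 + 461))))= -432607 / 2871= -150.68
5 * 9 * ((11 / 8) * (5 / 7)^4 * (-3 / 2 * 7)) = -928125 / 5488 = -169.12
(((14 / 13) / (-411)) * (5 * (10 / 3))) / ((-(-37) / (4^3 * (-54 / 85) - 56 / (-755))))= 72926560 / 1522418391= 0.05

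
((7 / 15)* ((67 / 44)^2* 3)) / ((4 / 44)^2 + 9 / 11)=31423 / 8000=3.93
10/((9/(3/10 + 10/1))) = 103/9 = 11.44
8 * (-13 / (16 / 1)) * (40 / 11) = -260 / 11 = -23.64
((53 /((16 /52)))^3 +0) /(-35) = -327082769 /2240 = -146019.09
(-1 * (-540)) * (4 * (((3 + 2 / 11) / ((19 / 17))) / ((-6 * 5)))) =-42840 / 209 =-204.98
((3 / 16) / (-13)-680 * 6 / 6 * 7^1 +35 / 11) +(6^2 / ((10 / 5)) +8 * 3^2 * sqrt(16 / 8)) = -4637.01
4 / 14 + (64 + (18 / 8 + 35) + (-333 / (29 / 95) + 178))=-811.33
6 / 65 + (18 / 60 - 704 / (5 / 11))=-201293 / 130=-1548.41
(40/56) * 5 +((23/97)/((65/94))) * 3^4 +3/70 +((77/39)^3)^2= 2165151622888687/23892270137190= 90.62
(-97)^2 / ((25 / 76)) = 715084 / 25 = 28603.36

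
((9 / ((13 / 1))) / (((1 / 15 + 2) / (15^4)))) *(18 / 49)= 123018750 / 19747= 6229.74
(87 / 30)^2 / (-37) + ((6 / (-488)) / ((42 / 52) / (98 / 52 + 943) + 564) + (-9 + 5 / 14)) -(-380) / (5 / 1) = 122460420985951 / 1824232719925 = 67.13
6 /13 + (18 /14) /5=327 /455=0.72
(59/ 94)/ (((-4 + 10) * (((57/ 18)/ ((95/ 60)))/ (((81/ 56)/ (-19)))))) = -1593/ 400064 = -0.00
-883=-883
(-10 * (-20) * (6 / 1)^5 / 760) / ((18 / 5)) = 10800 / 19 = 568.42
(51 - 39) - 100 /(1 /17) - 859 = -2547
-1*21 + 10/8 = -79/4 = -19.75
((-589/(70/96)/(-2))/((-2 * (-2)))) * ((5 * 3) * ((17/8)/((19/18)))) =42687/14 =3049.07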